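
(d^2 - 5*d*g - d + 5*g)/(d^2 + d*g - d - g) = (d - 5*g)/(d + g)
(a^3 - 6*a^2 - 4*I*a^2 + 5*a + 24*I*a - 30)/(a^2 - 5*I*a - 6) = (a^3 + a^2*(-6 - 4*I) + a*(5 + 24*I) - 30)/(a^2 - 5*I*a - 6)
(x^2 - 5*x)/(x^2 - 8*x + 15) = x/(x - 3)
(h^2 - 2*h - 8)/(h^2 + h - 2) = (h - 4)/(h - 1)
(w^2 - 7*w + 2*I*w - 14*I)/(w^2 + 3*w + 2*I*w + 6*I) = (w - 7)/(w + 3)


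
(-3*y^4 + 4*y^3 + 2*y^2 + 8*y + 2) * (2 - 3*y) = 9*y^5 - 18*y^4 + 2*y^3 - 20*y^2 + 10*y + 4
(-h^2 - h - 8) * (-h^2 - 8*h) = h^4 + 9*h^3 + 16*h^2 + 64*h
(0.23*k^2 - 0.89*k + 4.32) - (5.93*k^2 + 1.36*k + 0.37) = -5.7*k^2 - 2.25*k + 3.95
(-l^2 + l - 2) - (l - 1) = -l^2 - 1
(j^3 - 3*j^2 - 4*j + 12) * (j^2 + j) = j^5 - 2*j^4 - 7*j^3 + 8*j^2 + 12*j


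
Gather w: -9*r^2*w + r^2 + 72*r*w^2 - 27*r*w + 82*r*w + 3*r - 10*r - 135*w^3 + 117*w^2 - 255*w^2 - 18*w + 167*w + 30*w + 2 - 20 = r^2 - 7*r - 135*w^3 + w^2*(72*r - 138) + w*(-9*r^2 + 55*r + 179) - 18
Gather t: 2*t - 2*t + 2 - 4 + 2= 0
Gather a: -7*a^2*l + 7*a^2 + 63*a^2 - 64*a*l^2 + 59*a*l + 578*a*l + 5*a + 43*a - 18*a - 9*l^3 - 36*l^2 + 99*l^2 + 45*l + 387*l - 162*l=a^2*(70 - 7*l) + a*(-64*l^2 + 637*l + 30) - 9*l^3 + 63*l^2 + 270*l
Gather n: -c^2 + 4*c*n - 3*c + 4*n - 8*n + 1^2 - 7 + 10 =-c^2 - 3*c + n*(4*c - 4) + 4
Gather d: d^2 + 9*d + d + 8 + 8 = d^2 + 10*d + 16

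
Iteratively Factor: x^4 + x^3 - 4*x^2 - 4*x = (x + 1)*(x^3 - 4*x) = (x + 1)*(x + 2)*(x^2 - 2*x) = x*(x + 1)*(x + 2)*(x - 2)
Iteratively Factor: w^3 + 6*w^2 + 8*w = (w + 4)*(w^2 + 2*w) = w*(w + 4)*(w + 2)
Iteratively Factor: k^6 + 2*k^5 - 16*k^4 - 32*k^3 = (k - 4)*(k^5 + 6*k^4 + 8*k^3) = k*(k - 4)*(k^4 + 6*k^3 + 8*k^2) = k^2*(k - 4)*(k^3 + 6*k^2 + 8*k) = k^2*(k - 4)*(k + 2)*(k^2 + 4*k) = k^2*(k - 4)*(k + 2)*(k + 4)*(k)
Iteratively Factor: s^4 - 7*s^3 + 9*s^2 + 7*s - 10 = (s - 5)*(s^3 - 2*s^2 - s + 2) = (s - 5)*(s - 1)*(s^2 - s - 2) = (s - 5)*(s - 2)*(s - 1)*(s + 1)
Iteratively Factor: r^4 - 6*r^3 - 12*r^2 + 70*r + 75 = (r + 1)*(r^3 - 7*r^2 - 5*r + 75) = (r - 5)*(r + 1)*(r^2 - 2*r - 15) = (r - 5)*(r + 1)*(r + 3)*(r - 5)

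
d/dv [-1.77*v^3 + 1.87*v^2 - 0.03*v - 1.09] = -5.31*v^2 + 3.74*v - 0.03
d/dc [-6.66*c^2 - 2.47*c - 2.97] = -13.32*c - 2.47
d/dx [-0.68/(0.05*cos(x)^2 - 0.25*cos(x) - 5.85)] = (0.17 - 0.068*cos(x))*sin(x)/(-0.05*cos(x)^2 + 0.25*cos(x) + 5.85)^2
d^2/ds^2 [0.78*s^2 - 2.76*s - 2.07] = 1.56000000000000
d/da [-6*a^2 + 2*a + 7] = 2 - 12*a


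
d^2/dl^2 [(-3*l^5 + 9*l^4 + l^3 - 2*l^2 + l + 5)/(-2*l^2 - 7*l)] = 2*(36*l^7 + 300*l^6 + 504*l^5 - 1323*l^4 - 81*l^3 - 60*l^2 - 210*l - 245)/(l^3*(8*l^3 + 84*l^2 + 294*l + 343))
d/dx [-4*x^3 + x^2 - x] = -12*x^2 + 2*x - 1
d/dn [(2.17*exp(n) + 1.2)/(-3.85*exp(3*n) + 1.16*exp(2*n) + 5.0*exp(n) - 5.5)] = (16.709*exp(3*n) + 11.3428*exp(2*n) - 2.784*exp(n) - 17.935)*exp(n)/(14.8225*exp(6*n) - 8.932*exp(5*n) - 37.1544*exp(4*n) + 53.95*exp(3*n) + 12.24*exp(2*n) - 55.0*exp(n) + 30.25)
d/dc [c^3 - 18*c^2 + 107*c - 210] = 3*c^2 - 36*c + 107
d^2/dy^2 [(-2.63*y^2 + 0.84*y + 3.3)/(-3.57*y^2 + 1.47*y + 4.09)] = (-5.6843418860808e-14*y^4 + 6.192522*y^3 - 21.940506*y^2 + 30.317868*y - 12.54005)/(45.499293*y^6 - 56.205009*y^5 - 133.236684*y^4 + 125.606943*y^3 + 152.643708*y^2 - 73.770921*y - 68.417929)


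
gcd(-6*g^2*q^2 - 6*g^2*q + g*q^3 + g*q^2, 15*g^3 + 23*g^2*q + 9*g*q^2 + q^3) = 1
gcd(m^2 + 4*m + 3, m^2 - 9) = m + 3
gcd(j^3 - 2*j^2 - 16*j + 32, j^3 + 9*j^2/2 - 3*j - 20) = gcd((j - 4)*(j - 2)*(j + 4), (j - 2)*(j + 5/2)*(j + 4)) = j^2 + 2*j - 8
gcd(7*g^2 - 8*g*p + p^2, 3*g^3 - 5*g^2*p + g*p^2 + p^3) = -g + p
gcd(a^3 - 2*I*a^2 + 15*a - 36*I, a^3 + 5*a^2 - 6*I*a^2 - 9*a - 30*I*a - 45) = a^2 - 6*I*a - 9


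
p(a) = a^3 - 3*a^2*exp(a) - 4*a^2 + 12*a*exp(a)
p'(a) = -3*a^2*exp(a) + 3*a^2 + 6*a*exp(a) - 8*a + 12*exp(a)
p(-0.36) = -3.85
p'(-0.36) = 9.86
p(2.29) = 107.04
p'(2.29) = 96.24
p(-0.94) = -9.81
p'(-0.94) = 11.62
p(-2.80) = -56.79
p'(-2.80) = 44.20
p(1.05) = 23.30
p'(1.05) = 37.75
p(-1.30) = -14.59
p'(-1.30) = 15.23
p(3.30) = 180.27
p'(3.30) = -17.32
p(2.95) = 168.40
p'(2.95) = 71.15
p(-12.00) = -2304.00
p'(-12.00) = 528.00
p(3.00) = 171.77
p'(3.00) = 63.26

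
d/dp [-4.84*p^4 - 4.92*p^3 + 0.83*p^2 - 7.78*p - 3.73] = -19.36*p^3 - 14.76*p^2 + 1.66*p - 7.78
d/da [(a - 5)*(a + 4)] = 2*a - 1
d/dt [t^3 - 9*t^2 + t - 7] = 3*t^2 - 18*t + 1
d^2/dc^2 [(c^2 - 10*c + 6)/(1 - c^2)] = 2*(10*c^3 - 21*c^2 + 30*c - 7)/(c^6 - 3*c^4 + 3*c^2 - 1)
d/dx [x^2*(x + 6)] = 3*x*(x + 4)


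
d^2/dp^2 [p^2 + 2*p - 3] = 2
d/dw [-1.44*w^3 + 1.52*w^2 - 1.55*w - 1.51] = -4.32*w^2 + 3.04*w - 1.55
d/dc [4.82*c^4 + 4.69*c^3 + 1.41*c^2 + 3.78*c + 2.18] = 19.28*c^3 + 14.07*c^2 + 2.82*c + 3.78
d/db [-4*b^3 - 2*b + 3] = -12*b^2 - 2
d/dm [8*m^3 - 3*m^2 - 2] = 6*m*(4*m - 1)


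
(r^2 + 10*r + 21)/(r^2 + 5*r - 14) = (r + 3)/(r - 2)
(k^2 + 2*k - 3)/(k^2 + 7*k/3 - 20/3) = 3*(k^2 + 2*k - 3)/(3*k^2 + 7*k - 20)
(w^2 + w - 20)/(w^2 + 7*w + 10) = (w - 4)/(w + 2)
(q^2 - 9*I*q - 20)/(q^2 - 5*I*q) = (q - 4*I)/q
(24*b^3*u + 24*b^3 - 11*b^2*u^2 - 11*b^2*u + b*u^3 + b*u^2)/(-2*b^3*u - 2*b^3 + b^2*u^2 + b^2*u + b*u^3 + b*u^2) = (24*b^2 - 11*b*u + u^2)/(-2*b^2 + b*u + u^2)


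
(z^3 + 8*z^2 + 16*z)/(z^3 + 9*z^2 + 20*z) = (z + 4)/(z + 5)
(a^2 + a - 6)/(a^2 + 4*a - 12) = (a + 3)/(a + 6)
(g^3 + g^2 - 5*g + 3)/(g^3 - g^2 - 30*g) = (-g^3 - g^2 + 5*g - 3)/(g*(-g^2 + g + 30))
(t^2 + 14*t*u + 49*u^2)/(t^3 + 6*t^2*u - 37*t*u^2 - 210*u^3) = (t + 7*u)/(t^2 - t*u - 30*u^2)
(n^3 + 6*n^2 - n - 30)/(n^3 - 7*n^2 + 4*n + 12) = (n^2 + 8*n + 15)/(n^2 - 5*n - 6)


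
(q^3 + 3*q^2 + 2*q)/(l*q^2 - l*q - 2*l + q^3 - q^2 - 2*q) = q*(q + 2)/(l*q - 2*l + q^2 - 2*q)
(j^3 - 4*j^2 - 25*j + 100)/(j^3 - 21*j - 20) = (j^2 + j - 20)/(j^2 + 5*j + 4)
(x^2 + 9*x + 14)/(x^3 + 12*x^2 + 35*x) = (x + 2)/(x*(x + 5))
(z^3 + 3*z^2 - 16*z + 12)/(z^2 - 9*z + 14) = (z^2 + 5*z - 6)/(z - 7)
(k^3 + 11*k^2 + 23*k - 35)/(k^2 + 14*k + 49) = (k^2 + 4*k - 5)/(k + 7)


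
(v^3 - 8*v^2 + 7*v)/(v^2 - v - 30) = v*(-v^2 + 8*v - 7)/(-v^2 + v + 30)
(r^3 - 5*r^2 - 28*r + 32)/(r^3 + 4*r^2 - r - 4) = (r - 8)/(r + 1)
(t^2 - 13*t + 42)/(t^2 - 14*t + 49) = (t - 6)/(t - 7)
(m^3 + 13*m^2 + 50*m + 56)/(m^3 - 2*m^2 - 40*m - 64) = (m + 7)/(m - 8)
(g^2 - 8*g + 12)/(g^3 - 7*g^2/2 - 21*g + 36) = 2*(g - 2)/(2*g^2 + 5*g - 12)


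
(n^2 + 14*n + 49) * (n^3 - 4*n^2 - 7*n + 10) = n^5 + 10*n^4 - 14*n^3 - 284*n^2 - 203*n + 490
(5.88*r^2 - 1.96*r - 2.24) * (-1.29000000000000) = -7.5852*r^2 + 2.5284*r + 2.8896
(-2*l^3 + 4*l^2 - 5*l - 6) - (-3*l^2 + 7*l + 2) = -2*l^3 + 7*l^2 - 12*l - 8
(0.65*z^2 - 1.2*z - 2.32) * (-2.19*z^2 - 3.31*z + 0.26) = -1.4235*z^4 + 0.4765*z^3 + 9.2218*z^2 + 7.3672*z - 0.6032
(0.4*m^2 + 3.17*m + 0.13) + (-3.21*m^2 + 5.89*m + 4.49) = -2.81*m^2 + 9.06*m + 4.62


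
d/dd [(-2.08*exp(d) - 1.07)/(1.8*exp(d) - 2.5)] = 7.126*exp(d)/(1.8*exp(d) - 2.5)^2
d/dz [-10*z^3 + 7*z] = 7 - 30*z^2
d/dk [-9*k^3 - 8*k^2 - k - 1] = -27*k^2 - 16*k - 1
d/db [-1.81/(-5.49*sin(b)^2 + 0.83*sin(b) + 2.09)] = (1.5023 - 19.8738*sin(b))*cos(b)/(-5.49*sin(b)^2 + 0.83*sin(b) + 2.09)^2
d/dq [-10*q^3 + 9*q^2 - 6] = 6*q*(3 - 5*q)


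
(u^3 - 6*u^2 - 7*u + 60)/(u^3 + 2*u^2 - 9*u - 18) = (u^2 - 9*u + 20)/(u^2 - u - 6)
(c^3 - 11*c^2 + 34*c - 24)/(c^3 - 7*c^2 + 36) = (c^2 - 5*c + 4)/(c^2 - c - 6)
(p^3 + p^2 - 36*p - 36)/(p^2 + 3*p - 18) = (p^2 - 5*p - 6)/(p - 3)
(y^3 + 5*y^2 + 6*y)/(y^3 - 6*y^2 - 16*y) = (y + 3)/(y - 8)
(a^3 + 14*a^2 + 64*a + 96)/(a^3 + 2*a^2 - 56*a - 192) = (a + 4)/(a - 8)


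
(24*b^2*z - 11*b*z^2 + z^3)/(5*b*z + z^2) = (24*b^2 - 11*b*z + z^2)/(5*b + z)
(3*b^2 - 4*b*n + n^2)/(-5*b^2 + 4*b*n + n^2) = (-3*b + n)/(5*b + n)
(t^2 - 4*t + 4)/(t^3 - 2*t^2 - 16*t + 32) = (t - 2)/(t^2 - 16)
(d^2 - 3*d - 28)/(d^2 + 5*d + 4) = (d - 7)/(d + 1)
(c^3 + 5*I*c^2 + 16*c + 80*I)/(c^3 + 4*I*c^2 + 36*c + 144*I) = (c^2 + I*c + 20)/(c^2 + 36)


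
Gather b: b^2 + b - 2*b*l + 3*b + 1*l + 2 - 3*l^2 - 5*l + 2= b^2 + b*(4 - 2*l) - 3*l^2 - 4*l + 4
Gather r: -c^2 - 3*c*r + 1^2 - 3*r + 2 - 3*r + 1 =-c^2 + r*(-3*c - 6) + 4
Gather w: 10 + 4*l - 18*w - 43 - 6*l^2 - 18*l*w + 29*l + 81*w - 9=-6*l^2 + 33*l + w*(63 - 18*l) - 42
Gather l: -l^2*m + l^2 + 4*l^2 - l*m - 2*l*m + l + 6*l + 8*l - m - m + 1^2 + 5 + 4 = l^2*(5 - m) + l*(15 - 3*m) - 2*m + 10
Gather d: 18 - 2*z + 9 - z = 27 - 3*z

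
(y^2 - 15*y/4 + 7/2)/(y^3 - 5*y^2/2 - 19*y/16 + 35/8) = 4/(4*y + 5)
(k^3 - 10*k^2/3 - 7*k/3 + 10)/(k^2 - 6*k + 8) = (k^2 - 4*k/3 - 5)/(k - 4)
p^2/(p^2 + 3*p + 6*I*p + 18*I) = p^2/(p^2 + p*(3 + 6*I) + 18*I)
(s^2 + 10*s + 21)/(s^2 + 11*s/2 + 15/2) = 2*(s + 7)/(2*s + 5)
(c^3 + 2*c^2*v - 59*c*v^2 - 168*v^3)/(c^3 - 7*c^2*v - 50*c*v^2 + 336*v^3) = (-c - 3*v)/(-c + 6*v)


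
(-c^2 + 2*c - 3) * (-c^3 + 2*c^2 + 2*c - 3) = c^5 - 4*c^4 + 5*c^3 + c^2 - 12*c + 9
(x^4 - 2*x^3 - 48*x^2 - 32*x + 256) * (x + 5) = x^5 + 3*x^4 - 58*x^3 - 272*x^2 + 96*x + 1280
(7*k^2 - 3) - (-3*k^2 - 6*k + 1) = 10*k^2 + 6*k - 4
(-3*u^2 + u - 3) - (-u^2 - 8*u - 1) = -2*u^2 + 9*u - 2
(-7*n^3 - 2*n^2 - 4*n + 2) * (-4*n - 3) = 28*n^4 + 29*n^3 + 22*n^2 + 4*n - 6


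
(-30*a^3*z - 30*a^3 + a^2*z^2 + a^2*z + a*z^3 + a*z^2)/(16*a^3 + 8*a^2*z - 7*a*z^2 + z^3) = a*(-30*a^2*z - 30*a^2 + a*z^2 + a*z + z^3 + z^2)/(16*a^3 + 8*a^2*z - 7*a*z^2 + z^3)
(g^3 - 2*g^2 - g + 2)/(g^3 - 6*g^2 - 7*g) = (g^2 - 3*g + 2)/(g*(g - 7))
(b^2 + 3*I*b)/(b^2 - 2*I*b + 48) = b*(b + 3*I)/(b^2 - 2*I*b + 48)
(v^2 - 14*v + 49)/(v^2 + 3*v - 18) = (v^2 - 14*v + 49)/(v^2 + 3*v - 18)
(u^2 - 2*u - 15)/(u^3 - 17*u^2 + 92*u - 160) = (u + 3)/(u^2 - 12*u + 32)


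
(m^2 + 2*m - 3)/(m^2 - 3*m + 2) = (m + 3)/(m - 2)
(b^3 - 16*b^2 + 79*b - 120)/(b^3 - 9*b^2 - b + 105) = (b^2 - 11*b + 24)/(b^2 - 4*b - 21)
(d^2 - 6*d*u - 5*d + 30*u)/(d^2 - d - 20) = (d - 6*u)/(d + 4)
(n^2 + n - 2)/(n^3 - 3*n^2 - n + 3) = (n + 2)/(n^2 - 2*n - 3)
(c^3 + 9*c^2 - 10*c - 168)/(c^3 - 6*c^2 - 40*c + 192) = (c + 7)/(c - 8)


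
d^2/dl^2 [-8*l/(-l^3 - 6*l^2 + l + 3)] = 16*(l*(3*l^2 + 12*l - 1)^2 + (-3*l^2 - 3*l*(l + 2) - 12*l + 1)*(l^3 + 6*l^2 - l - 3))/(l^3 + 6*l^2 - l - 3)^3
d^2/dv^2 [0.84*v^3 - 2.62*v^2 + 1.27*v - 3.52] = 5.04*v - 5.24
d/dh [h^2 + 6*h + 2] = 2*h + 6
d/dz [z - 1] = 1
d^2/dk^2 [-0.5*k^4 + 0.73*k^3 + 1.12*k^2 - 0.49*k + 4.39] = -6.0*k^2 + 4.38*k + 2.24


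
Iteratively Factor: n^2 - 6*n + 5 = (n - 1)*(n - 5)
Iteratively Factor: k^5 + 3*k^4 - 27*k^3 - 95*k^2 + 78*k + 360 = (k - 2)*(k^4 + 5*k^3 - 17*k^2 - 129*k - 180) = (k - 2)*(k + 3)*(k^3 + 2*k^2 - 23*k - 60) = (k - 2)*(k + 3)^2*(k^2 - k - 20) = (k - 2)*(k + 3)^2*(k + 4)*(k - 5)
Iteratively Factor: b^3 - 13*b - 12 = (b + 1)*(b^2 - b - 12) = (b - 4)*(b + 1)*(b + 3)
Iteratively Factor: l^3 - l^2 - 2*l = (l + 1)*(l^2 - 2*l) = l*(l + 1)*(l - 2)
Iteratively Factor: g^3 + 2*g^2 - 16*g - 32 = (g + 4)*(g^2 - 2*g - 8) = (g + 2)*(g + 4)*(g - 4)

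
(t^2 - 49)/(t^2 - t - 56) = (t - 7)/(t - 8)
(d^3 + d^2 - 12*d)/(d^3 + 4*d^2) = (d - 3)/d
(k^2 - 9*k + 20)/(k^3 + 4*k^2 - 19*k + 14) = (k^2 - 9*k + 20)/(k^3 + 4*k^2 - 19*k + 14)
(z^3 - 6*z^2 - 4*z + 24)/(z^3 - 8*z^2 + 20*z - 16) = (z^2 - 4*z - 12)/(z^2 - 6*z + 8)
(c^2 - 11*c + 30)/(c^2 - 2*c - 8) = (-c^2 + 11*c - 30)/(-c^2 + 2*c + 8)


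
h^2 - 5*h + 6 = (h - 3)*(h - 2)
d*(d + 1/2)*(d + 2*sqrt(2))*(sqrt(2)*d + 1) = sqrt(2)*d^4 + sqrt(2)*d^3/2 + 5*d^3 + 5*d^2/2 + 2*sqrt(2)*d^2 + sqrt(2)*d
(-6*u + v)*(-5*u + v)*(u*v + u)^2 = 30*u^4*v^2 + 60*u^4*v + 30*u^4 - 11*u^3*v^3 - 22*u^3*v^2 - 11*u^3*v + u^2*v^4 + 2*u^2*v^3 + u^2*v^2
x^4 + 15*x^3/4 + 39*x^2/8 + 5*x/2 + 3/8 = (x + 1/4)*(x + 1)^2*(x + 3/2)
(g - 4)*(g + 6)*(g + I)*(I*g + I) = I*g^4 - g^3 + 3*I*g^3 - 3*g^2 - 22*I*g^2 + 22*g - 24*I*g + 24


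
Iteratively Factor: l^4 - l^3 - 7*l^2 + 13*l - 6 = (l - 2)*(l^3 + l^2 - 5*l + 3) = (l - 2)*(l + 3)*(l^2 - 2*l + 1) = (l - 2)*(l - 1)*(l + 3)*(l - 1)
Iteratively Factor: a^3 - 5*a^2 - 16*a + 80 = (a - 5)*(a^2 - 16) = (a - 5)*(a + 4)*(a - 4)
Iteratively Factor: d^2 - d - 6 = (d + 2)*(d - 3)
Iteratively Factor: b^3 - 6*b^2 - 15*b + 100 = (b - 5)*(b^2 - b - 20) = (b - 5)^2*(b + 4)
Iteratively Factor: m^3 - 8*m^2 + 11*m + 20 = (m - 4)*(m^2 - 4*m - 5) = (m - 4)*(m + 1)*(m - 5)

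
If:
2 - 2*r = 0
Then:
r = 1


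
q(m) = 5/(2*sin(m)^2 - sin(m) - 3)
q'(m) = 5*(-4*sin(m)*cos(m) + cos(m))/(2*sin(m)^2 - sin(m) - 3)^2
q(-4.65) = -2.49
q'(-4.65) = 0.23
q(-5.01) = -2.35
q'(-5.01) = -0.91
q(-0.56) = -2.63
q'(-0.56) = 3.65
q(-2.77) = -2.11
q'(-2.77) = -2.03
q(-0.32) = -2.01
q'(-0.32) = 1.73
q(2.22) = -1.98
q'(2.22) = 1.03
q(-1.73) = -79.48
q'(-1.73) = -991.26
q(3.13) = -1.66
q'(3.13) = -0.53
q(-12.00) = -1.69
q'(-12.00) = -0.55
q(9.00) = -1.63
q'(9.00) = 0.31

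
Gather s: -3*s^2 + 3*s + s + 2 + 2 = -3*s^2 + 4*s + 4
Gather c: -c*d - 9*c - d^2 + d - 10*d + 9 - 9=c*(-d - 9) - d^2 - 9*d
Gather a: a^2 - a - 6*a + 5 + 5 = a^2 - 7*a + 10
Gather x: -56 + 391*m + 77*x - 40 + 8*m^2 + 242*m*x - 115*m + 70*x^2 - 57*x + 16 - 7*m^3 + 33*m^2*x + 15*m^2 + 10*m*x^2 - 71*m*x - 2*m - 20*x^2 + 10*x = -7*m^3 + 23*m^2 + 274*m + x^2*(10*m + 50) + x*(33*m^2 + 171*m + 30) - 80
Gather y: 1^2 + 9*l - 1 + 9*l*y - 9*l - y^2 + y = -y^2 + y*(9*l + 1)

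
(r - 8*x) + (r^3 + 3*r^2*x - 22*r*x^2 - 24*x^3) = r^3 + 3*r^2*x - 22*r*x^2 + r - 24*x^3 - 8*x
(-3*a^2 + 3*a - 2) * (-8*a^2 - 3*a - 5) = 24*a^4 - 15*a^3 + 22*a^2 - 9*a + 10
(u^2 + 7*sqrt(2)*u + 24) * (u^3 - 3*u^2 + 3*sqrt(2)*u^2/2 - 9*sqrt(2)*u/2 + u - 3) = u^5 - 3*u^4 + 17*sqrt(2)*u^4/2 - 51*sqrt(2)*u^3/2 + 46*u^3 - 138*u^2 + 43*sqrt(2)*u^2 - 129*sqrt(2)*u + 24*u - 72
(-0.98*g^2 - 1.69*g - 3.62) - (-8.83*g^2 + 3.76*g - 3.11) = 7.85*g^2 - 5.45*g - 0.51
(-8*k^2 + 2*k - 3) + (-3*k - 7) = -8*k^2 - k - 10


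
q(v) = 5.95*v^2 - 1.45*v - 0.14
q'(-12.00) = -144.25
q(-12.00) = 874.06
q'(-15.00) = -179.95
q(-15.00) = 1360.36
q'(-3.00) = -37.15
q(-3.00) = 57.76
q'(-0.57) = -8.23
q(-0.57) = 2.62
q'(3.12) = 35.68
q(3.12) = 53.26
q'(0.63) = 6.05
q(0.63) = 1.31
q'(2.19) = 24.61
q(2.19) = 25.22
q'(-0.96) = -12.87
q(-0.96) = 6.74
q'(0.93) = 9.62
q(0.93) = 3.66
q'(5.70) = 66.38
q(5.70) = 184.91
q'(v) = 11.9*v - 1.45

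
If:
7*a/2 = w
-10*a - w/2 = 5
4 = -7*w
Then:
No Solution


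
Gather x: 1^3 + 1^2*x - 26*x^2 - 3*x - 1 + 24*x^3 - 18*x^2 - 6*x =24*x^3 - 44*x^2 - 8*x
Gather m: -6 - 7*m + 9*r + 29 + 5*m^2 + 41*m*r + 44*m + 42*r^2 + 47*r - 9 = 5*m^2 + m*(41*r + 37) + 42*r^2 + 56*r + 14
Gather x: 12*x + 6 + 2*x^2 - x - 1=2*x^2 + 11*x + 5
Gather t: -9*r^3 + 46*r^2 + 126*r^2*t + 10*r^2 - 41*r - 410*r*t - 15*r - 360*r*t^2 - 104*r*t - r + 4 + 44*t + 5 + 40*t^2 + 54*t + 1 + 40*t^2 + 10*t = -9*r^3 + 56*r^2 - 57*r + t^2*(80 - 360*r) + t*(126*r^2 - 514*r + 108) + 10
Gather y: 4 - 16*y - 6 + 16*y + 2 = 0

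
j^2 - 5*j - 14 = (j - 7)*(j + 2)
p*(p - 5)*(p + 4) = p^3 - p^2 - 20*p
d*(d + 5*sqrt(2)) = d^2 + 5*sqrt(2)*d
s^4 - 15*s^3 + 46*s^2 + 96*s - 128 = (s - 8)^2*(s - 1)*(s + 2)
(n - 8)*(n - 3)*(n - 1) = n^3 - 12*n^2 + 35*n - 24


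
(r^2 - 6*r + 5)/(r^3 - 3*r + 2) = (r - 5)/(r^2 + r - 2)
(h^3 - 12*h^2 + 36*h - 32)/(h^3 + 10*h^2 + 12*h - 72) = (h^2 - 10*h + 16)/(h^2 + 12*h + 36)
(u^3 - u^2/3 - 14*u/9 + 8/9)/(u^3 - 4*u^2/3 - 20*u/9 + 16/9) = (u - 1)/(u - 2)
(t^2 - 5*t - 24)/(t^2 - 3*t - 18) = (t - 8)/(t - 6)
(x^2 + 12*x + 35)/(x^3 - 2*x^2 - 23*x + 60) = (x + 7)/(x^2 - 7*x + 12)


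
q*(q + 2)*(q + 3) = q^3 + 5*q^2 + 6*q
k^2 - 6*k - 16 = (k - 8)*(k + 2)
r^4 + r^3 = r^3*(r + 1)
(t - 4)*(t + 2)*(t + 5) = t^3 + 3*t^2 - 18*t - 40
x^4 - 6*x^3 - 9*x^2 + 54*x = x*(x - 6)*(x - 3)*(x + 3)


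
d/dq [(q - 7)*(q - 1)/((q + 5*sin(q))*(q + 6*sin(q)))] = (-(q - 7)*(q - 1)*(q + 5*sin(q))*(6*cos(q) + 1) - (q - 7)*(q - 1)*(q + 6*sin(q))*(5*cos(q) + 1) + (q + 5*sin(q))*(q + 6*sin(q))*(2*q - 8))/((q + 5*sin(q))^2*(q + 6*sin(q))^2)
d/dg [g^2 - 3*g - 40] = 2*g - 3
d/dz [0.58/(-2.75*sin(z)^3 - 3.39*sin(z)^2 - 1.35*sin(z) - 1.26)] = (4.785*sin(z)^2 + 3.9324*sin(z) + 0.783)*cos(z)/(2.75*sin(z)^3 + 3.39*sin(z)^2 + 1.35*sin(z) + 1.26)^2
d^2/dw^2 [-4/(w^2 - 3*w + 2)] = 8*(w^2 - 3*w - (2*w - 3)^2 + 2)/(w^2 - 3*w + 2)^3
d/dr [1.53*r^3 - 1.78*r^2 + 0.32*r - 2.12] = 4.59*r^2 - 3.56*r + 0.32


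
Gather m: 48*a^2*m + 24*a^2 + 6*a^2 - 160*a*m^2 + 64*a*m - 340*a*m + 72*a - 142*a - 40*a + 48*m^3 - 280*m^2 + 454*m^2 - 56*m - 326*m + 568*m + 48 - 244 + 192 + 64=30*a^2 - 110*a + 48*m^3 + m^2*(174 - 160*a) + m*(48*a^2 - 276*a + 186) + 60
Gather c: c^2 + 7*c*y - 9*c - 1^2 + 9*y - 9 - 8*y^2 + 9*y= c^2 + c*(7*y - 9) - 8*y^2 + 18*y - 10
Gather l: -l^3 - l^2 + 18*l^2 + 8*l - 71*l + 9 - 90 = -l^3 + 17*l^2 - 63*l - 81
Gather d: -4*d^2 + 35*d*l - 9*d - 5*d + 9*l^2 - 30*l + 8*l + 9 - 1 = -4*d^2 + d*(35*l - 14) + 9*l^2 - 22*l + 8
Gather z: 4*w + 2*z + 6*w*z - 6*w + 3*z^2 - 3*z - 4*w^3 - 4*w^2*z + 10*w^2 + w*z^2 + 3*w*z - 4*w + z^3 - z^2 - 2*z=-4*w^3 + 10*w^2 - 6*w + z^3 + z^2*(w + 2) + z*(-4*w^2 + 9*w - 3)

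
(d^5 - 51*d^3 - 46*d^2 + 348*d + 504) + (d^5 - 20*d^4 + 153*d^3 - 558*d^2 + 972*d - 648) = 2*d^5 - 20*d^4 + 102*d^3 - 604*d^2 + 1320*d - 144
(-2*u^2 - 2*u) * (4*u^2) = -8*u^4 - 8*u^3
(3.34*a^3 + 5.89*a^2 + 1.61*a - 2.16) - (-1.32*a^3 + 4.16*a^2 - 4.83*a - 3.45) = 4.66*a^3 + 1.73*a^2 + 6.44*a + 1.29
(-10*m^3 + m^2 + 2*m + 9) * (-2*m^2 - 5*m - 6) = 20*m^5 + 48*m^4 + 51*m^3 - 34*m^2 - 57*m - 54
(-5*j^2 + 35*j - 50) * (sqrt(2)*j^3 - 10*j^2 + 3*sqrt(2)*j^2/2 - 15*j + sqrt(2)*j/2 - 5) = -5*sqrt(2)*j^5 + 55*sqrt(2)*j^4/2 + 50*j^4 - 275*j^3 - 115*sqrt(2)*j^2/2 - 25*sqrt(2)*j + 575*j + 250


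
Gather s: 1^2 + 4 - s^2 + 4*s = -s^2 + 4*s + 5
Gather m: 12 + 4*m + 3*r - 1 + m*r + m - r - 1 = m*(r + 5) + 2*r + 10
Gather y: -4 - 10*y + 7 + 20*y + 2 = 10*y + 5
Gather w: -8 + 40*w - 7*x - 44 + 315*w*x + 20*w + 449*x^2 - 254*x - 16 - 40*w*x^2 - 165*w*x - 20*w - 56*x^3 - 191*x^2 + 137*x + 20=w*(-40*x^2 + 150*x + 40) - 56*x^3 + 258*x^2 - 124*x - 48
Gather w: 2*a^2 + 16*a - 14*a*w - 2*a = 2*a^2 - 14*a*w + 14*a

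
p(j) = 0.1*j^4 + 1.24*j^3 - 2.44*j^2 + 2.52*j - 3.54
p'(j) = 0.4*j^3 + 3.72*j^2 - 4.88*j + 2.52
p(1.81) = 1.45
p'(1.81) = 8.25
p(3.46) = 41.66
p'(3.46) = 46.74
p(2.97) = 22.69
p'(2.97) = 31.32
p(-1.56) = -17.52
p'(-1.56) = 17.67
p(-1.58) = -17.88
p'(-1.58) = 17.94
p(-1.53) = -17.00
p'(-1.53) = 17.26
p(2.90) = 20.56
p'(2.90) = 29.41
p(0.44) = -2.79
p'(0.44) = 1.13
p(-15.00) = 287.16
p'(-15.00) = -437.28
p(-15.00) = 287.16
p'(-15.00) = -437.28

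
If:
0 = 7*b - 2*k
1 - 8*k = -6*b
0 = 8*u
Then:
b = 1/22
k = 7/44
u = 0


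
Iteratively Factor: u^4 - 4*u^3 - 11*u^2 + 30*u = (u - 5)*(u^3 + u^2 - 6*u) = (u - 5)*(u + 3)*(u^2 - 2*u) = u*(u - 5)*(u + 3)*(u - 2)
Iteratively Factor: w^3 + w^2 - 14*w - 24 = (w - 4)*(w^2 + 5*w + 6) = (w - 4)*(w + 3)*(w + 2)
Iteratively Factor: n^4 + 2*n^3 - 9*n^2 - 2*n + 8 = (n + 1)*(n^3 + n^2 - 10*n + 8) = (n - 1)*(n + 1)*(n^2 + 2*n - 8) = (n - 2)*(n - 1)*(n + 1)*(n + 4)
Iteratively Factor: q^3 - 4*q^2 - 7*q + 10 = (q - 1)*(q^2 - 3*q - 10) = (q - 5)*(q - 1)*(q + 2)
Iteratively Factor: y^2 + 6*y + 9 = (y + 3)*(y + 3)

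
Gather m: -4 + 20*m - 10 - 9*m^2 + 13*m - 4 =-9*m^2 + 33*m - 18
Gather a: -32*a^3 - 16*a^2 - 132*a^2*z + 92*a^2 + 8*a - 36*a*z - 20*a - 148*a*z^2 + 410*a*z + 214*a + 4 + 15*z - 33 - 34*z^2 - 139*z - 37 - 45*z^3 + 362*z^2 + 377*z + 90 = -32*a^3 + a^2*(76 - 132*z) + a*(-148*z^2 + 374*z + 202) - 45*z^3 + 328*z^2 + 253*z + 24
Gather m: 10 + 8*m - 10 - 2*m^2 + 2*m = -2*m^2 + 10*m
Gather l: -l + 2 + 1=3 - l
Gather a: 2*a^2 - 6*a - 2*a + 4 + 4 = 2*a^2 - 8*a + 8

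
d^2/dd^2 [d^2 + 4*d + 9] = 2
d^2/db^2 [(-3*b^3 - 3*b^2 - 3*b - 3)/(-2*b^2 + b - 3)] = 6*(b^3 - 15*b^2 + 3*b + 7)/(8*b^6 - 12*b^5 + 42*b^4 - 37*b^3 + 63*b^2 - 27*b + 27)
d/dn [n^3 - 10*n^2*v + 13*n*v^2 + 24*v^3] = 3*n^2 - 20*n*v + 13*v^2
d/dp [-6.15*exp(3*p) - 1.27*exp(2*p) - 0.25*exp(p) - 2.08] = (-18.45*exp(2*p) - 2.54*exp(p) - 0.25)*exp(p)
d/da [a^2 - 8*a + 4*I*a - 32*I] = 2*a - 8 + 4*I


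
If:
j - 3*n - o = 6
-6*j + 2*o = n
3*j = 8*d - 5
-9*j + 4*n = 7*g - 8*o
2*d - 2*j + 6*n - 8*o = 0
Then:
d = 439/739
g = -10771/5173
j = -61/739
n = -1232/739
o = -799/739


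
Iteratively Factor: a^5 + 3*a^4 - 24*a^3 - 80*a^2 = (a)*(a^4 + 3*a^3 - 24*a^2 - 80*a) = a*(a + 4)*(a^3 - a^2 - 20*a) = a*(a + 4)^2*(a^2 - 5*a) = a^2*(a + 4)^2*(a - 5)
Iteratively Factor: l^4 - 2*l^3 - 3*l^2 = (l)*(l^3 - 2*l^2 - 3*l) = l^2*(l^2 - 2*l - 3) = l^2*(l - 3)*(l + 1)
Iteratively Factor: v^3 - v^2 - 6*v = (v + 2)*(v^2 - 3*v) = (v - 3)*(v + 2)*(v)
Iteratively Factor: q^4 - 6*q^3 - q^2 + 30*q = (q + 2)*(q^3 - 8*q^2 + 15*q) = q*(q + 2)*(q^2 - 8*q + 15) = q*(q - 5)*(q + 2)*(q - 3)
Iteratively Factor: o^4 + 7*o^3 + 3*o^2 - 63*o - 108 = (o - 3)*(o^3 + 10*o^2 + 33*o + 36) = (o - 3)*(o + 3)*(o^2 + 7*o + 12) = (o - 3)*(o + 3)*(o + 4)*(o + 3)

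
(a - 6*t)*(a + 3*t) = a^2 - 3*a*t - 18*t^2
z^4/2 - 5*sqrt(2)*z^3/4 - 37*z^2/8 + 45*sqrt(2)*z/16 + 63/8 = (z/2 + sqrt(2)/2)*(z - 3/2)*(z + 3/2)*(z - 7*sqrt(2)/2)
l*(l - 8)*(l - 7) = l^3 - 15*l^2 + 56*l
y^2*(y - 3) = y^3 - 3*y^2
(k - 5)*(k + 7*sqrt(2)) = k^2 - 5*k + 7*sqrt(2)*k - 35*sqrt(2)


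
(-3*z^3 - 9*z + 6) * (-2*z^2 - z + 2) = 6*z^5 + 3*z^4 + 12*z^3 - 3*z^2 - 24*z + 12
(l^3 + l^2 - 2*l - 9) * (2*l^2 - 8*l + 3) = 2*l^5 - 6*l^4 - 9*l^3 + l^2 + 66*l - 27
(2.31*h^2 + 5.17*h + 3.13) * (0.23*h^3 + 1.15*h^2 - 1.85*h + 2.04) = 0.5313*h^5 + 3.8456*h^4 + 2.3919*h^3 - 1.2526*h^2 + 4.7563*h + 6.3852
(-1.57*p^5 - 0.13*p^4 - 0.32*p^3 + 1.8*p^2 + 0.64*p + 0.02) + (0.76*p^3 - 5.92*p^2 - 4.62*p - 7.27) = -1.57*p^5 - 0.13*p^4 + 0.44*p^3 - 4.12*p^2 - 3.98*p - 7.25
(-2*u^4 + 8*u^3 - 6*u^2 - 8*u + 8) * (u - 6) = -2*u^5 + 20*u^4 - 54*u^3 + 28*u^2 + 56*u - 48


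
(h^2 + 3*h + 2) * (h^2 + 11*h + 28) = h^4 + 14*h^3 + 63*h^2 + 106*h + 56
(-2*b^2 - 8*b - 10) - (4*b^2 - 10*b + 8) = -6*b^2 + 2*b - 18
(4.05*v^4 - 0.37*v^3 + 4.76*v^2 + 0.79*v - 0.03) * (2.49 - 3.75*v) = -15.1875*v^5 + 11.472*v^4 - 18.7713*v^3 + 8.8899*v^2 + 2.0796*v - 0.0747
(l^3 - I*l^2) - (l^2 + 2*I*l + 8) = l^3 - l^2 - I*l^2 - 2*I*l - 8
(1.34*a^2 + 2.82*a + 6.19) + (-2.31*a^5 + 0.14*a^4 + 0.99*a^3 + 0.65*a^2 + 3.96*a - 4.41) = -2.31*a^5 + 0.14*a^4 + 0.99*a^3 + 1.99*a^2 + 6.78*a + 1.78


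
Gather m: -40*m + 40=40 - 40*m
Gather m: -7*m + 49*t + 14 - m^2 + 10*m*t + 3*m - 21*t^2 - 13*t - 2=-m^2 + m*(10*t - 4) - 21*t^2 + 36*t + 12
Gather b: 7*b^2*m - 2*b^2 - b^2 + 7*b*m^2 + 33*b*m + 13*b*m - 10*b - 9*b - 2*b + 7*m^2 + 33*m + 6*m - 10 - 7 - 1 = b^2*(7*m - 3) + b*(7*m^2 + 46*m - 21) + 7*m^2 + 39*m - 18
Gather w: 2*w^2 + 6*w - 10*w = 2*w^2 - 4*w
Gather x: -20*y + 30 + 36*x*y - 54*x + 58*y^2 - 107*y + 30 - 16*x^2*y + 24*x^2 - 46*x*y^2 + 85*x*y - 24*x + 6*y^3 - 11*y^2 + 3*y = x^2*(24 - 16*y) + x*(-46*y^2 + 121*y - 78) + 6*y^3 + 47*y^2 - 124*y + 60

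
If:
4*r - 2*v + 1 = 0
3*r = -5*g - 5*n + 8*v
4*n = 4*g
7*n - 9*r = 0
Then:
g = -36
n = -36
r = -28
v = -111/2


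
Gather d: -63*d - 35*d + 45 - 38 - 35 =-98*d - 28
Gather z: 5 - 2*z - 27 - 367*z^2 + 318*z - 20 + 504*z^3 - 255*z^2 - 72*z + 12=504*z^3 - 622*z^2 + 244*z - 30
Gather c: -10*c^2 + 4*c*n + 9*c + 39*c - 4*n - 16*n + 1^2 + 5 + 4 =-10*c^2 + c*(4*n + 48) - 20*n + 10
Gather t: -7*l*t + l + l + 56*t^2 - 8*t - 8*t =2*l + 56*t^2 + t*(-7*l - 16)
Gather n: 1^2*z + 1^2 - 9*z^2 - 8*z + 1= -9*z^2 - 7*z + 2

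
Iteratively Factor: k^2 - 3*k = (k - 3)*(k)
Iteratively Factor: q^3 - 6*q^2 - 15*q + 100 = (q - 5)*(q^2 - q - 20) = (q - 5)*(q + 4)*(q - 5)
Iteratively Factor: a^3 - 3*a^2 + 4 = (a - 2)*(a^2 - a - 2) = (a - 2)^2*(a + 1)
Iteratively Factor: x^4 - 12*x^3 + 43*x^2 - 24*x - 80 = (x - 5)*(x^3 - 7*x^2 + 8*x + 16) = (x - 5)*(x - 4)*(x^2 - 3*x - 4) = (x - 5)*(x - 4)^2*(x + 1)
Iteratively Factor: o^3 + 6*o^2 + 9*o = (o + 3)*(o^2 + 3*o) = o*(o + 3)*(o + 3)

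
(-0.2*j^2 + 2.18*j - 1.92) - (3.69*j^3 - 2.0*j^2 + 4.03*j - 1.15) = -3.69*j^3 + 1.8*j^2 - 1.85*j - 0.77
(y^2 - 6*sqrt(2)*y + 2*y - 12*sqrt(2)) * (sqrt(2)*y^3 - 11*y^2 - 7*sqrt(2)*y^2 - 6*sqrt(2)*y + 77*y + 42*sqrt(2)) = sqrt(2)*y^5 - 23*y^4 - 5*sqrt(2)*y^4 + 46*sqrt(2)*y^3 + 115*y^3 - 300*sqrt(2)*y^2 + 394*y^2 - 840*sqrt(2)*y - 360*y - 1008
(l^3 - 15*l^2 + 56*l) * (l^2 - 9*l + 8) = l^5 - 24*l^4 + 199*l^3 - 624*l^2 + 448*l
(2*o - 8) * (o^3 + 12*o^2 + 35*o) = 2*o^4 + 16*o^3 - 26*o^2 - 280*o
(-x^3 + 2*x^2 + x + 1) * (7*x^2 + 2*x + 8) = -7*x^5 + 12*x^4 + 3*x^3 + 25*x^2 + 10*x + 8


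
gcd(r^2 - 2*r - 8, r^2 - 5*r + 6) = 1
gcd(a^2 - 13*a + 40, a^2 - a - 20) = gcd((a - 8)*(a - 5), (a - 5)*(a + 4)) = a - 5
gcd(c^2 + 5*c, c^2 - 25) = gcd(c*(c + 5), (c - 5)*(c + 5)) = c + 5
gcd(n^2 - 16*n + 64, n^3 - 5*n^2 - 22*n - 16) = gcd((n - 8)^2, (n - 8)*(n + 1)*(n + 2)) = n - 8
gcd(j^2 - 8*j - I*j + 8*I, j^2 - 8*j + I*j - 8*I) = j - 8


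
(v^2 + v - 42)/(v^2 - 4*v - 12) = (v + 7)/(v + 2)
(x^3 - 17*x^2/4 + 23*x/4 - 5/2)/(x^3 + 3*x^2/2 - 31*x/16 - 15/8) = 4*(x^2 - 3*x + 2)/(4*x^2 + 11*x + 6)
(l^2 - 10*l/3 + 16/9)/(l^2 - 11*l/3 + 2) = (l - 8/3)/(l - 3)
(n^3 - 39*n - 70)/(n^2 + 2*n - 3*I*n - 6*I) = (n^2 - 2*n - 35)/(n - 3*I)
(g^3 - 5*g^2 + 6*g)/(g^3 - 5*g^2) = (g^2 - 5*g + 6)/(g*(g - 5))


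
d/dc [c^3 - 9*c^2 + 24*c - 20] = 3*c^2 - 18*c + 24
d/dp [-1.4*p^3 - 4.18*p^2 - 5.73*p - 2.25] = -4.2*p^2 - 8.36*p - 5.73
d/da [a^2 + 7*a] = 2*a + 7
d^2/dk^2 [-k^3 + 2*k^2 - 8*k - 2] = 4 - 6*k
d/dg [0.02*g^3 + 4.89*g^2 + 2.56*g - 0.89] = 0.06*g^2 + 9.78*g + 2.56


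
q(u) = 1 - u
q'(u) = -1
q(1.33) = -0.33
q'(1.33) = -1.00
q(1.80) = -0.80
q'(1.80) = -1.00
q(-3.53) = 4.53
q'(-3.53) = -1.00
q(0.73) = 0.27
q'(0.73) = -1.00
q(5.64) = -4.64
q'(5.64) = -1.00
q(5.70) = -4.70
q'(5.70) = -1.00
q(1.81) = -0.81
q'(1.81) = -1.00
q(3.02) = -2.02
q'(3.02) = -1.00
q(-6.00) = 7.00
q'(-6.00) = -1.00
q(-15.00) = 16.00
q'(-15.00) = -1.00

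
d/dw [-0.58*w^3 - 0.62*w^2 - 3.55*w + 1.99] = -1.74*w^2 - 1.24*w - 3.55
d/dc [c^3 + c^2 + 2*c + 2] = 3*c^2 + 2*c + 2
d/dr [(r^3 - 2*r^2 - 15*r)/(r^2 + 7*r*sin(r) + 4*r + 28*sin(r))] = (r*(-r^2 + 2*r + 15)*(7*r*cos(r) + 2*r + 7*sin(r) + 28*cos(r) + 4) + (3*r^2 - 4*r - 15)*(r^2 + 7*r*sin(r) + 4*r + 28*sin(r)))/((r + 4)^2*(r + 7*sin(r))^2)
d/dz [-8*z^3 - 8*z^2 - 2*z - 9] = -24*z^2 - 16*z - 2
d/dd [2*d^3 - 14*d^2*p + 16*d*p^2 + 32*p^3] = 6*d^2 - 28*d*p + 16*p^2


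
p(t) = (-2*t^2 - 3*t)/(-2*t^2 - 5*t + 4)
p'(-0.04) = -0.64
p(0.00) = 0.00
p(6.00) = 0.92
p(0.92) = 1.94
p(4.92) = 0.92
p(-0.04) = 0.03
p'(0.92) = -4.44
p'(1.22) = -0.99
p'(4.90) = 0.00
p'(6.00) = 0.00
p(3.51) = 0.92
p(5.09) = 0.92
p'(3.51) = -0.01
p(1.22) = 1.31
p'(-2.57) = 4.19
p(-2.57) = -1.51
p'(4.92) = 0.00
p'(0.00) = -0.75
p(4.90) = 0.92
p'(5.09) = 0.00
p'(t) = (-4*t - 3)/(-2*t^2 - 5*t + 4) + (4*t + 5)*(-2*t^2 - 3*t)/(-2*t^2 - 5*t + 4)^2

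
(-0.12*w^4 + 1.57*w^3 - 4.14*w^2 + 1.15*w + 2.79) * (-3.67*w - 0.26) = 0.4404*w^5 - 5.7307*w^4 + 14.7856*w^3 - 3.1441*w^2 - 10.5383*w - 0.7254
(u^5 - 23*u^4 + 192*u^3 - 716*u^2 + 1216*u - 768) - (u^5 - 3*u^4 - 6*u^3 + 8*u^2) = -20*u^4 + 198*u^3 - 724*u^2 + 1216*u - 768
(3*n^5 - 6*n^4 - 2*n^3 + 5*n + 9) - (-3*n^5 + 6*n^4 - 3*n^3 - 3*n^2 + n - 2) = 6*n^5 - 12*n^4 + n^3 + 3*n^2 + 4*n + 11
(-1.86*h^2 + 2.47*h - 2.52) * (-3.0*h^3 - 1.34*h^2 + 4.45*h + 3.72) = 5.58*h^5 - 4.9176*h^4 - 4.0268*h^3 + 7.4491*h^2 - 2.0256*h - 9.3744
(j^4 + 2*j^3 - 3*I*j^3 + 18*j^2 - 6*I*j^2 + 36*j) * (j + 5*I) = j^5 + 2*j^4 + 2*I*j^4 + 33*j^3 + 4*I*j^3 + 66*j^2 + 90*I*j^2 + 180*I*j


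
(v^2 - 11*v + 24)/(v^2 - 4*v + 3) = (v - 8)/(v - 1)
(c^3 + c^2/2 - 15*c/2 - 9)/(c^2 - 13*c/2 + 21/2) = (2*c^2 + 7*c + 6)/(2*c - 7)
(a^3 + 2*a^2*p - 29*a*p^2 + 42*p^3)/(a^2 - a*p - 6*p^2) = (a^2 + 5*a*p - 14*p^2)/(a + 2*p)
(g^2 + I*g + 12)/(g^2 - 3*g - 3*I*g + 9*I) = (g + 4*I)/(g - 3)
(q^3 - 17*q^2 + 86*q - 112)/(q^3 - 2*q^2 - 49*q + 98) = (q - 8)/(q + 7)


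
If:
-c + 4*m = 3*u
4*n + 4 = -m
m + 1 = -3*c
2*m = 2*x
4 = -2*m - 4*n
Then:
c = -1/3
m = 0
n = -1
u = 1/9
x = 0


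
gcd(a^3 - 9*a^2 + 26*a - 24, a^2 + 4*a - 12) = a - 2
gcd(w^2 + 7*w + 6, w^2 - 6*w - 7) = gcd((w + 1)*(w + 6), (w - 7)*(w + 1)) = w + 1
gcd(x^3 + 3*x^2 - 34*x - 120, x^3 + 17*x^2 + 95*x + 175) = x + 5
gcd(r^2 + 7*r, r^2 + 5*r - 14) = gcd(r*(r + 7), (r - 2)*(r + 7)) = r + 7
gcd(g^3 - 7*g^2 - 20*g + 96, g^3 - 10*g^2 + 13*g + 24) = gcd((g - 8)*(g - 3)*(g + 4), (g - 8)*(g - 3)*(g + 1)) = g^2 - 11*g + 24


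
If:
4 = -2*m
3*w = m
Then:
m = -2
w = -2/3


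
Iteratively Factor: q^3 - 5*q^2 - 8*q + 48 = (q - 4)*(q^2 - q - 12) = (q - 4)^2*(q + 3)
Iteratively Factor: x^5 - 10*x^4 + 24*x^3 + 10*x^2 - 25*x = (x - 1)*(x^4 - 9*x^3 + 15*x^2 + 25*x) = (x - 5)*(x - 1)*(x^3 - 4*x^2 - 5*x) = (x - 5)*(x - 1)*(x + 1)*(x^2 - 5*x) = x*(x - 5)*(x - 1)*(x + 1)*(x - 5)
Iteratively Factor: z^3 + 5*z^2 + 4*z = (z)*(z^2 + 5*z + 4) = z*(z + 1)*(z + 4)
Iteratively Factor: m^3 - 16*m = (m - 4)*(m^2 + 4*m) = (m - 4)*(m + 4)*(m)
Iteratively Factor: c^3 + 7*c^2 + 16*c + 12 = (c + 2)*(c^2 + 5*c + 6) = (c + 2)*(c + 3)*(c + 2)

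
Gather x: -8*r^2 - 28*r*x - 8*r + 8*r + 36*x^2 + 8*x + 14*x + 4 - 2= -8*r^2 + 36*x^2 + x*(22 - 28*r) + 2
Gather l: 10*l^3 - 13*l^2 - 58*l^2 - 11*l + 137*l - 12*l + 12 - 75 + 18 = 10*l^3 - 71*l^2 + 114*l - 45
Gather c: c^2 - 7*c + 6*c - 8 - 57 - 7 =c^2 - c - 72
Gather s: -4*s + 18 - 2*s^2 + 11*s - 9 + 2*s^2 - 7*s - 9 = 0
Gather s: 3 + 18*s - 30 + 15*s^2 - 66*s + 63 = 15*s^2 - 48*s + 36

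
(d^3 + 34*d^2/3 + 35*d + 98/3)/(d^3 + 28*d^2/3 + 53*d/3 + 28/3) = (3*d^2 + 13*d + 14)/(3*d^2 + 7*d + 4)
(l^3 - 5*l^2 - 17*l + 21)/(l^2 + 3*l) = l - 8 + 7/l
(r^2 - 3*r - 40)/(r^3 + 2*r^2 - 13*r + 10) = (r - 8)/(r^2 - 3*r + 2)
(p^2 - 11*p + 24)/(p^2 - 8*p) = (p - 3)/p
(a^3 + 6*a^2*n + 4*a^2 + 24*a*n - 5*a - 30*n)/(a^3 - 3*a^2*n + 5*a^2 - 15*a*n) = (a^2 + 6*a*n - a - 6*n)/(a*(a - 3*n))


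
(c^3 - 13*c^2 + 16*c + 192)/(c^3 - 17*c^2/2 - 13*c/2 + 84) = 2*(c - 8)/(2*c - 7)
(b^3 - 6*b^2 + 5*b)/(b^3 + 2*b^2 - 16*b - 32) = b*(b^2 - 6*b + 5)/(b^3 + 2*b^2 - 16*b - 32)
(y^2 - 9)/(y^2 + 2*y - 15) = (y + 3)/(y + 5)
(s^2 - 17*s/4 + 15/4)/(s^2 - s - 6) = (s - 5/4)/(s + 2)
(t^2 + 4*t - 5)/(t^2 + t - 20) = (t - 1)/(t - 4)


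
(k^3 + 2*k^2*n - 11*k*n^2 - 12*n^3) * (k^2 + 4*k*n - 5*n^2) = k^5 + 6*k^4*n - 8*k^3*n^2 - 66*k^2*n^3 + 7*k*n^4 + 60*n^5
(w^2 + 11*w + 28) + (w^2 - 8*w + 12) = 2*w^2 + 3*w + 40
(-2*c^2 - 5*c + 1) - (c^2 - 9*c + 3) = -3*c^2 + 4*c - 2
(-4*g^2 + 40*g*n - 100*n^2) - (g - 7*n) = -4*g^2 + 40*g*n - g - 100*n^2 + 7*n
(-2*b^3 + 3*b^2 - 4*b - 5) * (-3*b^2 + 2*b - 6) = 6*b^5 - 13*b^4 + 30*b^3 - 11*b^2 + 14*b + 30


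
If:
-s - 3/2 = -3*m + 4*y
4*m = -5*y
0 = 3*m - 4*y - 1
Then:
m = 5/31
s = -1/2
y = -4/31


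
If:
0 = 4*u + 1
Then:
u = -1/4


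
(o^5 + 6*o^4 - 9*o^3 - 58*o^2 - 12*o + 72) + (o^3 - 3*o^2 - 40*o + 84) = o^5 + 6*o^4 - 8*o^3 - 61*o^2 - 52*o + 156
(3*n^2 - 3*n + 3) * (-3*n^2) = -9*n^4 + 9*n^3 - 9*n^2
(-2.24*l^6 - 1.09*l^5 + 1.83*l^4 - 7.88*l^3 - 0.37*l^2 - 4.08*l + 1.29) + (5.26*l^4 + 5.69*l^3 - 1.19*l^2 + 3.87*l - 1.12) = -2.24*l^6 - 1.09*l^5 + 7.09*l^4 - 2.19*l^3 - 1.56*l^2 - 0.21*l + 0.17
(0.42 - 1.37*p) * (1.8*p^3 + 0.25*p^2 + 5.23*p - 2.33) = -2.466*p^4 + 0.4135*p^3 - 7.0601*p^2 + 5.3887*p - 0.9786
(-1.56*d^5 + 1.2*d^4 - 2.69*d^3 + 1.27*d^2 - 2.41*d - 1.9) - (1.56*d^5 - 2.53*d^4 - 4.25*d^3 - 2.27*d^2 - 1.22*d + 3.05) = -3.12*d^5 + 3.73*d^4 + 1.56*d^3 + 3.54*d^2 - 1.19*d - 4.95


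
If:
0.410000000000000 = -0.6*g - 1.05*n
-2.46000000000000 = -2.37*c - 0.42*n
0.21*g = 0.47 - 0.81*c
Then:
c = 0.96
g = -1.46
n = 0.44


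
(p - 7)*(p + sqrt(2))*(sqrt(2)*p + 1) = sqrt(2)*p^3 - 7*sqrt(2)*p^2 + 3*p^2 - 21*p + sqrt(2)*p - 7*sqrt(2)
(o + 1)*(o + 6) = o^2 + 7*o + 6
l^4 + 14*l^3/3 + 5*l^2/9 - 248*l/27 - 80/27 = (l - 4/3)*(l + 1/3)*(l + 5/3)*(l + 4)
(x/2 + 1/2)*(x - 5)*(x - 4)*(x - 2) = x^4/2 - 5*x^3 + 27*x^2/2 - x - 20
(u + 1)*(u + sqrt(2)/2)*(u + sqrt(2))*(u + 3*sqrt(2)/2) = u^4 + u^3 + 3*sqrt(2)*u^3 + 3*sqrt(2)*u^2 + 11*u^2/2 + 3*sqrt(2)*u/2 + 11*u/2 + 3*sqrt(2)/2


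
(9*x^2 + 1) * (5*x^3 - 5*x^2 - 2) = 45*x^5 - 45*x^4 + 5*x^3 - 23*x^2 - 2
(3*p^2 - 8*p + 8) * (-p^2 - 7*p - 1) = -3*p^4 - 13*p^3 + 45*p^2 - 48*p - 8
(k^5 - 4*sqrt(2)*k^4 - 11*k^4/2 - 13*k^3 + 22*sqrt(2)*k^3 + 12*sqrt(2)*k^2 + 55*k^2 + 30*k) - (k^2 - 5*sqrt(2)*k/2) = k^5 - 4*sqrt(2)*k^4 - 11*k^4/2 - 13*k^3 + 22*sqrt(2)*k^3 + 12*sqrt(2)*k^2 + 54*k^2 + 5*sqrt(2)*k/2 + 30*k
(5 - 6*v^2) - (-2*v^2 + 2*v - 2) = -4*v^2 - 2*v + 7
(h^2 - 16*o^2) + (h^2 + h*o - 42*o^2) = 2*h^2 + h*o - 58*o^2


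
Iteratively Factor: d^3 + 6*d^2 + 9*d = (d + 3)*(d^2 + 3*d) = (d + 3)^2*(d)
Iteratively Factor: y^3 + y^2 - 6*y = (y)*(y^2 + y - 6) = y*(y + 3)*(y - 2)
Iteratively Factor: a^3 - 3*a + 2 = (a + 2)*(a^2 - 2*a + 1) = (a - 1)*(a + 2)*(a - 1)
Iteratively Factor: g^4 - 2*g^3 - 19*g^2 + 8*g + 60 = (g - 2)*(g^3 - 19*g - 30) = (g - 2)*(g + 3)*(g^2 - 3*g - 10) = (g - 2)*(g + 2)*(g + 3)*(g - 5)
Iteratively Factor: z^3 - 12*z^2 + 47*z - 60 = (z - 4)*(z^2 - 8*z + 15) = (z - 4)*(z - 3)*(z - 5)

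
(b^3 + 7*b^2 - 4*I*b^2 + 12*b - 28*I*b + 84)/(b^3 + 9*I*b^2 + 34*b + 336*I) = (b^2 + b*(7 + 2*I) + 14*I)/(b^2 + 15*I*b - 56)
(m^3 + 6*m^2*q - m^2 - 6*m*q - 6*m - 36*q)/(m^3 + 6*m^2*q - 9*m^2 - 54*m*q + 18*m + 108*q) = (m + 2)/(m - 6)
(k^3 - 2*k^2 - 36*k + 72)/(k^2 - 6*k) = k + 4 - 12/k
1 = 1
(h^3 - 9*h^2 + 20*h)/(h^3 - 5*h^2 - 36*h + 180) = h*(h - 4)/(h^2 - 36)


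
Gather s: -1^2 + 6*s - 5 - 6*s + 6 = 0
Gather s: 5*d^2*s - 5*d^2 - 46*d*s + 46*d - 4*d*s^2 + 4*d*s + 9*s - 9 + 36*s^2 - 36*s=-5*d^2 + 46*d + s^2*(36 - 4*d) + s*(5*d^2 - 42*d - 27) - 9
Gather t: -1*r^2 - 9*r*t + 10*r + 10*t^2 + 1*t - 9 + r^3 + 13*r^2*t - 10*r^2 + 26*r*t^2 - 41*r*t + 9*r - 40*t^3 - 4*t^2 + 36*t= r^3 - 11*r^2 + 19*r - 40*t^3 + t^2*(26*r + 6) + t*(13*r^2 - 50*r + 37) - 9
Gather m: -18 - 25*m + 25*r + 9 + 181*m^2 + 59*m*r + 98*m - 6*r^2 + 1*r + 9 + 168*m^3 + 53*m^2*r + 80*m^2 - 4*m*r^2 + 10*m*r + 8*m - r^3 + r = 168*m^3 + m^2*(53*r + 261) + m*(-4*r^2 + 69*r + 81) - r^3 - 6*r^2 + 27*r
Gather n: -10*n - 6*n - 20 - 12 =-16*n - 32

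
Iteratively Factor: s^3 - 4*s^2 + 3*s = (s)*(s^2 - 4*s + 3) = s*(s - 1)*(s - 3)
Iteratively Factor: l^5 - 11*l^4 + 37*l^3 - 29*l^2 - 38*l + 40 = (l - 4)*(l^4 - 7*l^3 + 9*l^2 + 7*l - 10) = (l - 4)*(l - 2)*(l^3 - 5*l^2 - l + 5) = (l - 4)*(l - 2)*(l - 1)*(l^2 - 4*l - 5) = (l - 4)*(l - 2)*(l - 1)*(l + 1)*(l - 5)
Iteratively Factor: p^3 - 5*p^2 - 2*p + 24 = (p + 2)*(p^2 - 7*p + 12) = (p - 3)*(p + 2)*(p - 4)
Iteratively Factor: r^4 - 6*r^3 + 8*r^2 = (r)*(r^3 - 6*r^2 + 8*r) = r*(r - 4)*(r^2 - 2*r) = r^2*(r - 4)*(r - 2)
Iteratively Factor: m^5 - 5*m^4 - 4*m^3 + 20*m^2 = (m - 2)*(m^4 - 3*m^3 - 10*m^2) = (m - 5)*(m - 2)*(m^3 + 2*m^2) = m*(m - 5)*(m - 2)*(m^2 + 2*m) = m^2*(m - 5)*(m - 2)*(m + 2)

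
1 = 1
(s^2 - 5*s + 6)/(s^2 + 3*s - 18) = (s - 2)/(s + 6)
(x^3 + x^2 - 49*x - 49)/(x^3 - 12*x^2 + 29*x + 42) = (x + 7)/(x - 6)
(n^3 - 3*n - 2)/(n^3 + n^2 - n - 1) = (n - 2)/(n - 1)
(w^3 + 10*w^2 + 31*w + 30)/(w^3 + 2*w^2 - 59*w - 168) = (w^2 + 7*w + 10)/(w^2 - w - 56)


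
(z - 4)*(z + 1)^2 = z^3 - 2*z^2 - 7*z - 4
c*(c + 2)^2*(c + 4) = c^4 + 8*c^3 + 20*c^2 + 16*c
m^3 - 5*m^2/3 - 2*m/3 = m*(m - 2)*(m + 1/3)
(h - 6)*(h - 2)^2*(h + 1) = h^4 - 9*h^3 + 18*h^2 + 4*h - 24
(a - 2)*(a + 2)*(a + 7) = a^3 + 7*a^2 - 4*a - 28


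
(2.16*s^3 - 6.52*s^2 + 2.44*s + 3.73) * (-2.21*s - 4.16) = -4.7736*s^4 + 5.4236*s^3 + 21.7308*s^2 - 18.3937*s - 15.5168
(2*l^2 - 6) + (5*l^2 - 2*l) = 7*l^2 - 2*l - 6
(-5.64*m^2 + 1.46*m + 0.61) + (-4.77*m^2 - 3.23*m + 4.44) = -10.41*m^2 - 1.77*m + 5.05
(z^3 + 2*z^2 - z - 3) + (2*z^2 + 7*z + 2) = z^3 + 4*z^2 + 6*z - 1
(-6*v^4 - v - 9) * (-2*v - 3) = 12*v^5 + 18*v^4 + 2*v^2 + 21*v + 27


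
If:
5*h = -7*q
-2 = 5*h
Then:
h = -2/5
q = 2/7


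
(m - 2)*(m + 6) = m^2 + 4*m - 12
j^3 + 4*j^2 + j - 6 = (j - 1)*(j + 2)*(j + 3)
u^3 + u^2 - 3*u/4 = u*(u - 1/2)*(u + 3/2)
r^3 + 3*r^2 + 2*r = r*(r + 1)*(r + 2)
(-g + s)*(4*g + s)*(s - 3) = -4*g^2*s + 12*g^2 + 3*g*s^2 - 9*g*s + s^3 - 3*s^2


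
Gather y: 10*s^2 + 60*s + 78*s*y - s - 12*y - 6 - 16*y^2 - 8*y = 10*s^2 + 59*s - 16*y^2 + y*(78*s - 20) - 6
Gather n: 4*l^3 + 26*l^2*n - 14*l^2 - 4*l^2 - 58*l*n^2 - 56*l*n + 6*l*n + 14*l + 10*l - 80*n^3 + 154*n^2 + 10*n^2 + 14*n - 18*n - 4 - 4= 4*l^3 - 18*l^2 + 24*l - 80*n^3 + n^2*(164 - 58*l) + n*(26*l^2 - 50*l - 4) - 8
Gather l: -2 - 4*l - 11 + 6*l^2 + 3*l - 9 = 6*l^2 - l - 22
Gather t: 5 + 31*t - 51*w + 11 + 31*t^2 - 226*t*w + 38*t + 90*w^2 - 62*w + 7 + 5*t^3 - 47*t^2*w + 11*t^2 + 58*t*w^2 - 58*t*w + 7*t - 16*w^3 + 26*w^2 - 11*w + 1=5*t^3 + t^2*(42 - 47*w) + t*(58*w^2 - 284*w + 76) - 16*w^3 + 116*w^2 - 124*w + 24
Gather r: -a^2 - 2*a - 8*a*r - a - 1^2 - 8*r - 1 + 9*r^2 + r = -a^2 - 3*a + 9*r^2 + r*(-8*a - 7) - 2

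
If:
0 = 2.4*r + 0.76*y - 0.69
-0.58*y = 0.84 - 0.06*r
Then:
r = 0.72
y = -1.37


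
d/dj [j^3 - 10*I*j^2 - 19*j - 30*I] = 3*j^2 - 20*I*j - 19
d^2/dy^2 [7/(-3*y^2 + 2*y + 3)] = 14*(-9*y^2 + 6*y + 4*(3*y - 1)^2 + 9)/(-3*y^2 + 2*y + 3)^3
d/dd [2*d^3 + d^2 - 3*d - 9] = 6*d^2 + 2*d - 3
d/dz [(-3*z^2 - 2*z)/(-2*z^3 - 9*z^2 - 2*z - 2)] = 2*(-3*z^4 - 4*z^3 - 6*z^2 + 6*z + 2)/(4*z^6 + 36*z^5 + 89*z^4 + 44*z^3 + 40*z^2 + 8*z + 4)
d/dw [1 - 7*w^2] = -14*w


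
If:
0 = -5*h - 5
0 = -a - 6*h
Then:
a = 6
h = -1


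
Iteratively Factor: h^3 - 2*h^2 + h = (h)*(h^2 - 2*h + 1) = h*(h - 1)*(h - 1)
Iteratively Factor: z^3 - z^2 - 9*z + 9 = (z - 1)*(z^2 - 9) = (z - 3)*(z - 1)*(z + 3)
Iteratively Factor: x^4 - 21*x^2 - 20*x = (x + 4)*(x^3 - 4*x^2 - 5*x) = x*(x + 4)*(x^2 - 4*x - 5) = x*(x + 1)*(x + 4)*(x - 5)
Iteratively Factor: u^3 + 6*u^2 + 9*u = (u)*(u^2 + 6*u + 9) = u*(u + 3)*(u + 3)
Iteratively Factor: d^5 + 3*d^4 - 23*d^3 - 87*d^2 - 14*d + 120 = (d + 3)*(d^4 - 23*d^2 - 18*d + 40) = (d + 2)*(d + 3)*(d^3 - 2*d^2 - 19*d + 20) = (d - 1)*(d + 2)*(d + 3)*(d^2 - d - 20) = (d - 1)*(d + 2)*(d + 3)*(d + 4)*(d - 5)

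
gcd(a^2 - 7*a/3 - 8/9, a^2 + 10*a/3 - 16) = a - 8/3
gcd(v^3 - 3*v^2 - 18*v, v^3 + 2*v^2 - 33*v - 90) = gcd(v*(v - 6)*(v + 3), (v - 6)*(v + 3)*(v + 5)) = v^2 - 3*v - 18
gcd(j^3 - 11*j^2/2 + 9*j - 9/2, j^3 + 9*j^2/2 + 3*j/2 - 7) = j - 1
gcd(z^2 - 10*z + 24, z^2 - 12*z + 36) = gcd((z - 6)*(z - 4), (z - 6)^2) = z - 6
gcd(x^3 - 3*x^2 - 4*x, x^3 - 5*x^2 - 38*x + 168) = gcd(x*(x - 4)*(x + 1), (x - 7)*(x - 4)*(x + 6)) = x - 4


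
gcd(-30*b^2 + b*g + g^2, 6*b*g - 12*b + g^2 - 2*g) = 6*b + g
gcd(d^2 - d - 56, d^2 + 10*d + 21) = d + 7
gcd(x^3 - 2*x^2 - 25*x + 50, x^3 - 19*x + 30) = x^2 + 3*x - 10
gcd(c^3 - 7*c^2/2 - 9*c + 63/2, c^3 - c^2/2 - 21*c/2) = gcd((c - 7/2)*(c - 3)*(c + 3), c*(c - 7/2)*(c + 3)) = c^2 - c/2 - 21/2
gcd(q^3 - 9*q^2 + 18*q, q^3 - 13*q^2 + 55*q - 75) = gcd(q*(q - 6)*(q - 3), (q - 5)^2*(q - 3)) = q - 3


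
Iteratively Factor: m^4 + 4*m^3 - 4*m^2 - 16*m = (m + 4)*(m^3 - 4*m) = (m - 2)*(m + 4)*(m^2 + 2*m) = m*(m - 2)*(m + 4)*(m + 2)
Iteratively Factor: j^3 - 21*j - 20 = (j - 5)*(j^2 + 5*j + 4) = (j - 5)*(j + 4)*(j + 1)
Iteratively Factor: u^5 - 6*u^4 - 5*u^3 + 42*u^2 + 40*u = (u - 4)*(u^4 - 2*u^3 - 13*u^2 - 10*u) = (u - 4)*(u + 1)*(u^3 - 3*u^2 - 10*u) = u*(u - 4)*(u + 1)*(u^2 - 3*u - 10) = u*(u - 4)*(u + 1)*(u + 2)*(u - 5)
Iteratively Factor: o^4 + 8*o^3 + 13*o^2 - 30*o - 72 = (o + 3)*(o^3 + 5*o^2 - 2*o - 24) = (o - 2)*(o + 3)*(o^2 + 7*o + 12) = (o - 2)*(o + 3)*(o + 4)*(o + 3)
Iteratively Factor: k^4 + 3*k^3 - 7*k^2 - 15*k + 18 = (k + 3)*(k^3 - 7*k + 6) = (k - 2)*(k + 3)*(k^2 + 2*k - 3) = (k - 2)*(k - 1)*(k + 3)*(k + 3)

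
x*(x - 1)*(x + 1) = x^3 - x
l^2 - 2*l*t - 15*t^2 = (l - 5*t)*(l + 3*t)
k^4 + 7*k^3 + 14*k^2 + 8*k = k*(k + 1)*(k + 2)*(k + 4)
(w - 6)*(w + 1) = w^2 - 5*w - 6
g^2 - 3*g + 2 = (g - 2)*(g - 1)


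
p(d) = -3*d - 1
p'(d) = -3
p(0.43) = -2.29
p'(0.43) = -3.00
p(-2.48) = 6.44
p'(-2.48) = -3.00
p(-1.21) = 2.63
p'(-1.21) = -3.00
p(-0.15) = -0.55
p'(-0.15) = -3.00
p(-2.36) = 6.08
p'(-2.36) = -3.00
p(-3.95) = 10.85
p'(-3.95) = -3.00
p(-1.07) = 2.21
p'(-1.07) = -3.00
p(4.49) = -14.47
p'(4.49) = -3.00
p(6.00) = -19.00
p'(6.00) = -3.00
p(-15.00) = 44.00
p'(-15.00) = -3.00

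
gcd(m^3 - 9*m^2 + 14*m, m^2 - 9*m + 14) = m^2 - 9*m + 14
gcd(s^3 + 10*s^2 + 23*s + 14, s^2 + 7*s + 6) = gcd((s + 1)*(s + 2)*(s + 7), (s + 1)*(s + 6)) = s + 1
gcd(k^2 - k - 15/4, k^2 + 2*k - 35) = 1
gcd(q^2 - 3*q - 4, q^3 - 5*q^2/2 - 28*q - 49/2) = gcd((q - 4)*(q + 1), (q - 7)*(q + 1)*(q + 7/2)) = q + 1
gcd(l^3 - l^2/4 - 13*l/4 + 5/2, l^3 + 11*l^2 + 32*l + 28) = l + 2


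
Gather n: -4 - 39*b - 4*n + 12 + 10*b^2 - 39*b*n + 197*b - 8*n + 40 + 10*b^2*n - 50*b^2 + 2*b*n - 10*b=-40*b^2 + 148*b + n*(10*b^2 - 37*b - 12) + 48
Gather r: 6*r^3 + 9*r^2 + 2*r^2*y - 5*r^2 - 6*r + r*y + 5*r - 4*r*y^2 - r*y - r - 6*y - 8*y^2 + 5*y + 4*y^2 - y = 6*r^3 + r^2*(2*y + 4) + r*(-4*y^2 - 2) - 4*y^2 - 2*y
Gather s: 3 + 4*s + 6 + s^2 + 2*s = s^2 + 6*s + 9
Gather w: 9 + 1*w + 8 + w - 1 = 2*w + 16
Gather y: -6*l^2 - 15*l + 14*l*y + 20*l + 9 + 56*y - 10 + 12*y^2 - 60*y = -6*l^2 + 5*l + 12*y^2 + y*(14*l - 4) - 1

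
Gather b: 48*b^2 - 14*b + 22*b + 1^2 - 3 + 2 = 48*b^2 + 8*b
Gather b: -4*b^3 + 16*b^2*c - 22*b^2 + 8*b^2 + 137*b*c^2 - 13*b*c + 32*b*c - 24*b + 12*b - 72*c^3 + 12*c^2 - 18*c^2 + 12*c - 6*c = -4*b^3 + b^2*(16*c - 14) + b*(137*c^2 + 19*c - 12) - 72*c^3 - 6*c^2 + 6*c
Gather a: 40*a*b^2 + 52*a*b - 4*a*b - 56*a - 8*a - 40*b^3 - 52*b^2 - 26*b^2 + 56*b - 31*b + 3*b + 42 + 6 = a*(40*b^2 + 48*b - 64) - 40*b^3 - 78*b^2 + 28*b + 48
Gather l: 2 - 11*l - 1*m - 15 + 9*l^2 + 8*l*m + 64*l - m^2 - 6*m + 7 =9*l^2 + l*(8*m + 53) - m^2 - 7*m - 6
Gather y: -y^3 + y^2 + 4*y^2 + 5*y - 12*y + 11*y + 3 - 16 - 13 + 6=-y^3 + 5*y^2 + 4*y - 20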